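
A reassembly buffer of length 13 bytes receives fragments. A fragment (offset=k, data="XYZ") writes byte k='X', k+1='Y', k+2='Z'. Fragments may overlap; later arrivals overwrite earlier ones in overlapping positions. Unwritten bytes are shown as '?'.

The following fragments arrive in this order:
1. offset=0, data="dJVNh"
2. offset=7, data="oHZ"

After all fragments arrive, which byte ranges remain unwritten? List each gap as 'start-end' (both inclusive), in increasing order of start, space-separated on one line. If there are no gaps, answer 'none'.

Fragment 1: offset=0 len=5
Fragment 2: offset=7 len=3
Gaps: 5-6 10-12

Answer: 5-6 10-12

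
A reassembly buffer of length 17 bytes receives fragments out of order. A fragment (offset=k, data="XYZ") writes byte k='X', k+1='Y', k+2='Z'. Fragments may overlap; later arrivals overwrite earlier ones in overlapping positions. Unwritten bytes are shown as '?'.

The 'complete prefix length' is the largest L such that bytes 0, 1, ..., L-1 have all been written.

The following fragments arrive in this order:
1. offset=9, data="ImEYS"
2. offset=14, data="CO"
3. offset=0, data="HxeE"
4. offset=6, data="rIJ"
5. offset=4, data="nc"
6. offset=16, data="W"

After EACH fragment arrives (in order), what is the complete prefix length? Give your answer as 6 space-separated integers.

Fragment 1: offset=9 data="ImEYS" -> buffer=?????????ImEYS??? -> prefix_len=0
Fragment 2: offset=14 data="CO" -> buffer=?????????ImEYSCO? -> prefix_len=0
Fragment 3: offset=0 data="HxeE" -> buffer=HxeE?????ImEYSCO? -> prefix_len=4
Fragment 4: offset=6 data="rIJ" -> buffer=HxeE??rIJImEYSCO? -> prefix_len=4
Fragment 5: offset=4 data="nc" -> buffer=HxeEncrIJImEYSCO? -> prefix_len=16
Fragment 6: offset=16 data="W" -> buffer=HxeEncrIJImEYSCOW -> prefix_len=17

Answer: 0 0 4 4 16 17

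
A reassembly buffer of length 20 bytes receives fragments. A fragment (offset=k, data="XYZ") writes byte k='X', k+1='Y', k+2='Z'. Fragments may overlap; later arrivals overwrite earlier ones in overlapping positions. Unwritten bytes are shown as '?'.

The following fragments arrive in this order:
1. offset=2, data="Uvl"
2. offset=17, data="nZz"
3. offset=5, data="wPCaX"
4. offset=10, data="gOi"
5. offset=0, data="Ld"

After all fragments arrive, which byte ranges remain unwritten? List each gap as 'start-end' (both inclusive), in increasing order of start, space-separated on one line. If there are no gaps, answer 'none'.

Fragment 1: offset=2 len=3
Fragment 2: offset=17 len=3
Fragment 3: offset=5 len=5
Fragment 4: offset=10 len=3
Fragment 5: offset=0 len=2
Gaps: 13-16

Answer: 13-16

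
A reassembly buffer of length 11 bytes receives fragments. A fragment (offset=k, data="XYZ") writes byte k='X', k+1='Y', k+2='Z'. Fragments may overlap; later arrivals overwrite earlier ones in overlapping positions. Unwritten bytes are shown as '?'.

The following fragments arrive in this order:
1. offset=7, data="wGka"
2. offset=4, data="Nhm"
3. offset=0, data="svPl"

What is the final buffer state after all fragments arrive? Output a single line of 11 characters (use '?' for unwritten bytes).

Fragment 1: offset=7 data="wGka" -> buffer=???????wGka
Fragment 2: offset=4 data="Nhm" -> buffer=????NhmwGka
Fragment 3: offset=0 data="svPl" -> buffer=svPlNhmwGka

Answer: svPlNhmwGka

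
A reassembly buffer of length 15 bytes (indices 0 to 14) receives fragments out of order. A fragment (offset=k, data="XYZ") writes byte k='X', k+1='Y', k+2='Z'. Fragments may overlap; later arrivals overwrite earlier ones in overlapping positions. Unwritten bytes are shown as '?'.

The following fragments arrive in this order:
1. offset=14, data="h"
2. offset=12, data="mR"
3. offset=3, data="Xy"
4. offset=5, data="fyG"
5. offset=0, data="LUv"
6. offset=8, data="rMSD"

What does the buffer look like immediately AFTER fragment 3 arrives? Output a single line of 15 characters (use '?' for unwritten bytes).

Answer: ???Xy???????mRh

Derivation:
Fragment 1: offset=14 data="h" -> buffer=??????????????h
Fragment 2: offset=12 data="mR" -> buffer=????????????mRh
Fragment 3: offset=3 data="Xy" -> buffer=???Xy???????mRh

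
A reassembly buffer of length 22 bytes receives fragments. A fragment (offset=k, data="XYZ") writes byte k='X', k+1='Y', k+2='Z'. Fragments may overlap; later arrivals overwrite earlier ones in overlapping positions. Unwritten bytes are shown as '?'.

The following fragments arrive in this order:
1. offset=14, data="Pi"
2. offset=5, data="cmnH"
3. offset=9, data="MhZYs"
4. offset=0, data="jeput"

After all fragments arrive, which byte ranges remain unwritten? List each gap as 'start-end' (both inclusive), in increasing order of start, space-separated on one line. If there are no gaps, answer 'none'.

Fragment 1: offset=14 len=2
Fragment 2: offset=5 len=4
Fragment 3: offset=9 len=5
Fragment 4: offset=0 len=5
Gaps: 16-21

Answer: 16-21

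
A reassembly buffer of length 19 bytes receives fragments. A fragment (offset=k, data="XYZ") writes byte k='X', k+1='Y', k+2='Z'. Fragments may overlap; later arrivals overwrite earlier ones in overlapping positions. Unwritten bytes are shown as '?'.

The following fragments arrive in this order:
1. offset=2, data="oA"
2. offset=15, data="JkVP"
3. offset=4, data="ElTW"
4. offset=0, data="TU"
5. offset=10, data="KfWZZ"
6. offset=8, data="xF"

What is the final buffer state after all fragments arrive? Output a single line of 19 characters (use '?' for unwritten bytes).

Fragment 1: offset=2 data="oA" -> buffer=??oA???????????????
Fragment 2: offset=15 data="JkVP" -> buffer=??oA???????????JkVP
Fragment 3: offset=4 data="ElTW" -> buffer=??oAElTW???????JkVP
Fragment 4: offset=0 data="TU" -> buffer=TUoAElTW???????JkVP
Fragment 5: offset=10 data="KfWZZ" -> buffer=TUoAElTW??KfWZZJkVP
Fragment 6: offset=8 data="xF" -> buffer=TUoAElTWxFKfWZZJkVP

Answer: TUoAElTWxFKfWZZJkVP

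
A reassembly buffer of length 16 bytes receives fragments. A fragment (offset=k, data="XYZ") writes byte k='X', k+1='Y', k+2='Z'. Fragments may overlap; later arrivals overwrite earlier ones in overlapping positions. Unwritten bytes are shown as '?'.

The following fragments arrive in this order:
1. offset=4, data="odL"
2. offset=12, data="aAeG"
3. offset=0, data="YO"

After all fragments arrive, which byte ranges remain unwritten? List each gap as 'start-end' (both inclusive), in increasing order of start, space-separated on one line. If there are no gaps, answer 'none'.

Fragment 1: offset=4 len=3
Fragment 2: offset=12 len=4
Fragment 3: offset=0 len=2
Gaps: 2-3 7-11

Answer: 2-3 7-11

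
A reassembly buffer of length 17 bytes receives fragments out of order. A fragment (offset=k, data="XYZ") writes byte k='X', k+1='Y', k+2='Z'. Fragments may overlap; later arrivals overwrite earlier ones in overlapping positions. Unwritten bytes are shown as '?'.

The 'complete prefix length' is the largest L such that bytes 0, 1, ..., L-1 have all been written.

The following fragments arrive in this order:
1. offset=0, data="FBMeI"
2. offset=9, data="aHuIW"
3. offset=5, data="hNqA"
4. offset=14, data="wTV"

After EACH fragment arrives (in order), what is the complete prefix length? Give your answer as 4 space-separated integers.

Fragment 1: offset=0 data="FBMeI" -> buffer=FBMeI???????????? -> prefix_len=5
Fragment 2: offset=9 data="aHuIW" -> buffer=FBMeI????aHuIW??? -> prefix_len=5
Fragment 3: offset=5 data="hNqA" -> buffer=FBMeIhNqAaHuIW??? -> prefix_len=14
Fragment 4: offset=14 data="wTV" -> buffer=FBMeIhNqAaHuIWwTV -> prefix_len=17

Answer: 5 5 14 17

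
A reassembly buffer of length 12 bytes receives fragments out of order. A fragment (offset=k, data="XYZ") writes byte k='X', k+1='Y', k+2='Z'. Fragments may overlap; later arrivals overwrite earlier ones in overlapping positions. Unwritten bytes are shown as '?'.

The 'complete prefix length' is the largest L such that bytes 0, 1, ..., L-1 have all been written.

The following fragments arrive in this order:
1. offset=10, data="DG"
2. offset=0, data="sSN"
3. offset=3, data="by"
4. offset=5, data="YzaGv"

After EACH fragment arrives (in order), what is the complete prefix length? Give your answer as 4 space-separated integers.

Fragment 1: offset=10 data="DG" -> buffer=??????????DG -> prefix_len=0
Fragment 2: offset=0 data="sSN" -> buffer=sSN???????DG -> prefix_len=3
Fragment 3: offset=3 data="by" -> buffer=sSNby?????DG -> prefix_len=5
Fragment 4: offset=5 data="YzaGv" -> buffer=sSNbyYzaGvDG -> prefix_len=12

Answer: 0 3 5 12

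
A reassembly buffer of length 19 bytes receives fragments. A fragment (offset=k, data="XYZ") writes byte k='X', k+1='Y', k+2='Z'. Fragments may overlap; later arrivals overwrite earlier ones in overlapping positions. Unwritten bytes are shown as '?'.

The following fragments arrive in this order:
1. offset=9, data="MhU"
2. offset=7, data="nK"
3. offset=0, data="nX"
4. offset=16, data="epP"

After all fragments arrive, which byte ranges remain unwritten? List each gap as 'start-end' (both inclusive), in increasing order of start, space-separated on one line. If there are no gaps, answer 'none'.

Answer: 2-6 12-15

Derivation:
Fragment 1: offset=9 len=3
Fragment 2: offset=7 len=2
Fragment 3: offset=0 len=2
Fragment 4: offset=16 len=3
Gaps: 2-6 12-15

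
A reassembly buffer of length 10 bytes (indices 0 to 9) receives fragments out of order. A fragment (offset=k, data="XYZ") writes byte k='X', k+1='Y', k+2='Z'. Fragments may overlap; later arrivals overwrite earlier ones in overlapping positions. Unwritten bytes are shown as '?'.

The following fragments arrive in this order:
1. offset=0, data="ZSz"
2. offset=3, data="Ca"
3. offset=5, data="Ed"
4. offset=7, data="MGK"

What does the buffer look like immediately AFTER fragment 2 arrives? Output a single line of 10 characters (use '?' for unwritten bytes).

Fragment 1: offset=0 data="ZSz" -> buffer=ZSz???????
Fragment 2: offset=3 data="Ca" -> buffer=ZSzCa?????

Answer: ZSzCa?????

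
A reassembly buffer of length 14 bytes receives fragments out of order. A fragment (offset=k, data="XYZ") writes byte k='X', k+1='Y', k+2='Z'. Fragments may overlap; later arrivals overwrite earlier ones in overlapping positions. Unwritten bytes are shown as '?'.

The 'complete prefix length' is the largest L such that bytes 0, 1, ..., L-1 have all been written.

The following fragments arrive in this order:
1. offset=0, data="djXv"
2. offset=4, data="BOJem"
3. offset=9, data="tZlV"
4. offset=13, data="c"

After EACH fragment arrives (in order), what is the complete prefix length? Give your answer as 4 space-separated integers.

Answer: 4 9 13 14

Derivation:
Fragment 1: offset=0 data="djXv" -> buffer=djXv?????????? -> prefix_len=4
Fragment 2: offset=4 data="BOJem" -> buffer=djXvBOJem????? -> prefix_len=9
Fragment 3: offset=9 data="tZlV" -> buffer=djXvBOJemtZlV? -> prefix_len=13
Fragment 4: offset=13 data="c" -> buffer=djXvBOJemtZlVc -> prefix_len=14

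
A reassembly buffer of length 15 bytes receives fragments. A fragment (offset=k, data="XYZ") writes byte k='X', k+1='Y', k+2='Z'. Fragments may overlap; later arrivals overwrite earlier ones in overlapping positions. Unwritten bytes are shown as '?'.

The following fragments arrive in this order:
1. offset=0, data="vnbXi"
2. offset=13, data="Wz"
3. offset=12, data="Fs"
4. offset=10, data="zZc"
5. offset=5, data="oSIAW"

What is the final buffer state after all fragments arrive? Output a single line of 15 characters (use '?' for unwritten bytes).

Answer: vnbXioSIAWzZcsz

Derivation:
Fragment 1: offset=0 data="vnbXi" -> buffer=vnbXi??????????
Fragment 2: offset=13 data="Wz" -> buffer=vnbXi????????Wz
Fragment 3: offset=12 data="Fs" -> buffer=vnbXi???????Fsz
Fragment 4: offset=10 data="zZc" -> buffer=vnbXi?????zZcsz
Fragment 5: offset=5 data="oSIAW" -> buffer=vnbXioSIAWzZcsz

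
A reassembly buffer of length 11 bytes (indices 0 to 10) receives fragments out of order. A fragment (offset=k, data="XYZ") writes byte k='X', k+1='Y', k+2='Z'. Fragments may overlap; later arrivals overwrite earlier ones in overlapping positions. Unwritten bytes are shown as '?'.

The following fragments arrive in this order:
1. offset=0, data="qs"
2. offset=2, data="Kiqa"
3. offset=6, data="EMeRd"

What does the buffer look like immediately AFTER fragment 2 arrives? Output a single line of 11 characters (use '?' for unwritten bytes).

Fragment 1: offset=0 data="qs" -> buffer=qs?????????
Fragment 2: offset=2 data="Kiqa" -> buffer=qsKiqa?????

Answer: qsKiqa?????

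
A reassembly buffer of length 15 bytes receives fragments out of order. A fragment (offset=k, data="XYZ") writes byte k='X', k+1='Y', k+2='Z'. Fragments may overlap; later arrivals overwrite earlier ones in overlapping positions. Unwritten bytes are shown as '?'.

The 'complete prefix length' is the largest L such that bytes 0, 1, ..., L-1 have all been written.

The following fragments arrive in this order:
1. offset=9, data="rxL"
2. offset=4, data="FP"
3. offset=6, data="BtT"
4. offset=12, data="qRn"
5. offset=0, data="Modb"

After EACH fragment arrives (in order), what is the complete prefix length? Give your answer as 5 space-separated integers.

Answer: 0 0 0 0 15

Derivation:
Fragment 1: offset=9 data="rxL" -> buffer=?????????rxL??? -> prefix_len=0
Fragment 2: offset=4 data="FP" -> buffer=????FP???rxL??? -> prefix_len=0
Fragment 3: offset=6 data="BtT" -> buffer=????FPBtTrxL??? -> prefix_len=0
Fragment 4: offset=12 data="qRn" -> buffer=????FPBtTrxLqRn -> prefix_len=0
Fragment 5: offset=0 data="Modb" -> buffer=ModbFPBtTrxLqRn -> prefix_len=15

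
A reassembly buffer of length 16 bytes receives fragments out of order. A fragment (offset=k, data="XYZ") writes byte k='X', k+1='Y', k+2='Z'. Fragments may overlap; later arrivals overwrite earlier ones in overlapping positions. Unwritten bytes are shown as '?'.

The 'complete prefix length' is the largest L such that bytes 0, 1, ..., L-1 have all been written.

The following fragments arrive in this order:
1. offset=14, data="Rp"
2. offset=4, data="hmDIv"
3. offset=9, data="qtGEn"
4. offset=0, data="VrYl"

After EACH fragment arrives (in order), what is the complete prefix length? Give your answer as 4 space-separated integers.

Answer: 0 0 0 16

Derivation:
Fragment 1: offset=14 data="Rp" -> buffer=??????????????Rp -> prefix_len=0
Fragment 2: offset=4 data="hmDIv" -> buffer=????hmDIv?????Rp -> prefix_len=0
Fragment 3: offset=9 data="qtGEn" -> buffer=????hmDIvqtGEnRp -> prefix_len=0
Fragment 4: offset=0 data="VrYl" -> buffer=VrYlhmDIvqtGEnRp -> prefix_len=16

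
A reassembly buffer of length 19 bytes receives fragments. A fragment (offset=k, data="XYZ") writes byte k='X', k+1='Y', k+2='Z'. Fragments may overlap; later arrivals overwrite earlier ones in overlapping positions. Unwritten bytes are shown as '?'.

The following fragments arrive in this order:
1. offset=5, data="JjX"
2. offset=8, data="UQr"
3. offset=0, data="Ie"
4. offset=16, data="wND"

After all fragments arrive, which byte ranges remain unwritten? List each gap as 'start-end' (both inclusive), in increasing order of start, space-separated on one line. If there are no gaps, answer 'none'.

Answer: 2-4 11-15

Derivation:
Fragment 1: offset=5 len=3
Fragment 2: offset=8 len=3
Fragment 3: offset=0 len=2
Fragment 4: offset=16 len=3
Gaps: 2-4 11-15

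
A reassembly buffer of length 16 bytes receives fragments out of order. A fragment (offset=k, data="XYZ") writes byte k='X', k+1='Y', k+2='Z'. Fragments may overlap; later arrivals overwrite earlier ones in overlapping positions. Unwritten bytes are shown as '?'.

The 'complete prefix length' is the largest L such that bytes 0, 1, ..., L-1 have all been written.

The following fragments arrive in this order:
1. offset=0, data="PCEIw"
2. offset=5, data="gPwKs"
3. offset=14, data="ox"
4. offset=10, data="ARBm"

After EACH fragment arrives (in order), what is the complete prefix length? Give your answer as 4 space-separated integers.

Answer: 5 10 10 16

Derivation:
Fragment 1: offset=0 data="PCEIw" -> buffer=PCEIw??????????? -> prefix_len=5
Fragment 2: offset=5 data="gPwKs" -> buffer=PCEIwgPwKs?????? -> prefix_len=10
Fragment 3: offset=14 data="ox" -> buffer=PCEIwgPwKs????ox -> prefix_len=10
Fragment 4: offset=10 data="ARBm" -> buffer=PCEIwgPwKsARBmox -> prefix_len=16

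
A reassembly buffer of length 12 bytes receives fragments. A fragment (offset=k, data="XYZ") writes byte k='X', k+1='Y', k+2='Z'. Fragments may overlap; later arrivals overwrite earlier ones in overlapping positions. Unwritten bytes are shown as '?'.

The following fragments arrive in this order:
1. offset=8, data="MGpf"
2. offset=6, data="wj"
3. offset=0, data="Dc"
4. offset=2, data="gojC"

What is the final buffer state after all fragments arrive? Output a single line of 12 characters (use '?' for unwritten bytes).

Fragment 1: offset=8 data="MGpf" -> buffer=????????MGpf
Fragment 2: offset=6 data="wj" -> buffer=??????wjMGpf
Fragment 3: offset=0 data="Dc" -> buffer=Dc????wjMGpf
Fragment 4: offset=2 data="gojC" -> buffer=DcgojCwjMGpf

Answer: DcgojCwjMGpf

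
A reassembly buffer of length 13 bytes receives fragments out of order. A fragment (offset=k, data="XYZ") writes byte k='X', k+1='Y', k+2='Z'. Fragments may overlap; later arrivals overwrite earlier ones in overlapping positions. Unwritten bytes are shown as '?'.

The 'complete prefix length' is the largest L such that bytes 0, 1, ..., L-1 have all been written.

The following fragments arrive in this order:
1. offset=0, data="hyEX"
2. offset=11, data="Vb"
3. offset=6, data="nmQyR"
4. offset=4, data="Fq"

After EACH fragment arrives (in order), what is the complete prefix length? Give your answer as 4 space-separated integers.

Fragment 1: offset=0 data="hyEX" -> buffer=hyEX????????? -> prefix_len=4
Fragment 2: offset=11 data="Vb" -> buffer=hyEX???????Vb -> prefix_len=4
Fragment 3: offset=6 data="nmQyR" -> buffer=hyEX??nmQyRVb -> prefix_len=4
Fragment 4: offset=4 data="Fq" -> buffer=hyEXFqnmQyRVb -> prefix_len=13

Answer: 4 4 4 13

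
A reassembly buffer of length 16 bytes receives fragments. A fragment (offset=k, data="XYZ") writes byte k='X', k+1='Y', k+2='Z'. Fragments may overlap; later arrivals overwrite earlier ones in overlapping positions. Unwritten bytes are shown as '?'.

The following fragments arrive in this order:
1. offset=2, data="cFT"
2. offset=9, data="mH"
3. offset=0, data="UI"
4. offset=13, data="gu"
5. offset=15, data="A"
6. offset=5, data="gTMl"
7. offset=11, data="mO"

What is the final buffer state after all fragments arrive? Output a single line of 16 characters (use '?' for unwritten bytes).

Answer: UIcFTgTMlmHmOguA

Derivation:
Fragment 1: offset=2 data="cFT" -> buffer=??cFT???????????
Fragment 2: offset=9 data="mH" -> buffer=??cFT????mH?????
Fragment 3: offset=0 data="UI" -> buffer=UIcFT????mH?????
Fragment 4: offset=13 data="gu" -> buffer=UIcFT????mH??gu?
Fragment 5: offset=15 data="A" -> buffer=UIcFT????mH??guA
Fragment 6: offset=5 data="gTMl" -> buffer=UIcFTgTMlmH??guA
Fragment 7: offset=11 data="mO" -> buffer=UIcFTgTMlmHmOguA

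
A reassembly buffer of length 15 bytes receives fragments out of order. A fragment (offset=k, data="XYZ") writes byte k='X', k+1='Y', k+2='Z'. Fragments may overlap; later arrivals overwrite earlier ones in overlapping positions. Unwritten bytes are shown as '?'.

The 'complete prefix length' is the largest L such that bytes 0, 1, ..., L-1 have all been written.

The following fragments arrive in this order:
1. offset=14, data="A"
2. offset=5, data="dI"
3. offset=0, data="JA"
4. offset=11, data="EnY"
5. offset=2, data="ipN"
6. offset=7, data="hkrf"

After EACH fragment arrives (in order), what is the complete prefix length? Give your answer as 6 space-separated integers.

Fragment 1: offset=14 data="A" -> buffer=??????????????A -> prefix_len=0
Fragment 2: offset=5 data="dI" -> buffer=?????dI???????A -> prefix_len=0
Fragment 3: offset=0 data="JA" -> buffer=JA???dI???????A -> prefix_len=2
Fragment 4: offset=11 data="EnY" -> buffer=JA???dI????EnYA -> prefix_len=2
Fragment 5: offset=2 data="ipN" -> buffer=JAipNdI????EnYA -> prefix_len=7
Fragment 6: offset=7 data="hkrf" -> buffer=JAipNdIhkrfEnYA -> prefix_len=15

Answer: 0 0 2 2 7 15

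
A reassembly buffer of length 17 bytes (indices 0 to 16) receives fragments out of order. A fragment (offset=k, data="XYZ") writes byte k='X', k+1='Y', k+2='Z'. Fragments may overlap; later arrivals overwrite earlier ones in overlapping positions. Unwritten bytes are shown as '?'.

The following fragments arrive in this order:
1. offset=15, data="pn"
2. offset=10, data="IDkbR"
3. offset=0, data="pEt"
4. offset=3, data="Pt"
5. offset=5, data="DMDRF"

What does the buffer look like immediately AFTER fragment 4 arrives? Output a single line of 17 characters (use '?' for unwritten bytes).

Fragment 1: offset=15 data="pn" -> buffer=???????????????pn
Fragment 2: offset=10 data="IDkbR" -> buffer=??????????IDkbRpn
Fragment 3: offset=0 data="pEt" -> buffer=pEt???????IDkbRpn
Fragment 4: offset=3 data="Pt" -> buffer=pEtPt?????IDkbRpn

Answer: pEtPt?????IDkbRpn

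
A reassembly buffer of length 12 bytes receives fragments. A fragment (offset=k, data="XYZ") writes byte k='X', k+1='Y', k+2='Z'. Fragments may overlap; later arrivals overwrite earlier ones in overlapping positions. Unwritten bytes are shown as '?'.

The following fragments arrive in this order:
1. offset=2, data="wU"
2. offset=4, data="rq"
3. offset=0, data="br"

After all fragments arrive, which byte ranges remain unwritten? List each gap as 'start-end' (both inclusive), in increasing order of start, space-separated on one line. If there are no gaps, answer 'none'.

Fragment 1: offset=2 len=2
Fragment 2: offset=4 len=2
Fragment 3: offset=0 len=2
Gaps: 6-11

Answer: 6-11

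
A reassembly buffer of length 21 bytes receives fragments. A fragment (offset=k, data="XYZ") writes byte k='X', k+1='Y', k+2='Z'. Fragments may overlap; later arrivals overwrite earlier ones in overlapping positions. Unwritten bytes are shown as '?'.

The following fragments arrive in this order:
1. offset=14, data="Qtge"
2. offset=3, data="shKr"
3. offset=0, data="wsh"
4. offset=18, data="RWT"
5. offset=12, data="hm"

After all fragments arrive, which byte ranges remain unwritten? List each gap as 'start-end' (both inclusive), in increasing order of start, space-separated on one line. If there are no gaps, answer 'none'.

Answer: 7-11

Derivation:
Fragment 1: offset=14 len=4
Fragment 2: offset=3 len=4
Fragment 3: offset=0 len=3
Fragment 4: offset=18 len=3
Fragment 5: offset=12 len=2
Gaps: 7-11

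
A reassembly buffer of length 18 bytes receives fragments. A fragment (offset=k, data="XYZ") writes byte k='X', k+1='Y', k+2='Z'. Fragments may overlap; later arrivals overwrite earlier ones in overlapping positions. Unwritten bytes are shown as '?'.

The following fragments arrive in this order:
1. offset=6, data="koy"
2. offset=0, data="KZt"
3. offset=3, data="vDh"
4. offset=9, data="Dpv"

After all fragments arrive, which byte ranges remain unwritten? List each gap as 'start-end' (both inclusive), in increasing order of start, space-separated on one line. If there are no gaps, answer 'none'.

Fragment 1: offset=6 len=3
Fragment 2: offset=0 len=3
Fragment 3: offset=3 len=3
Fragment 4: offset=9 len=3
Gaps: 12-17

Answer: 12-17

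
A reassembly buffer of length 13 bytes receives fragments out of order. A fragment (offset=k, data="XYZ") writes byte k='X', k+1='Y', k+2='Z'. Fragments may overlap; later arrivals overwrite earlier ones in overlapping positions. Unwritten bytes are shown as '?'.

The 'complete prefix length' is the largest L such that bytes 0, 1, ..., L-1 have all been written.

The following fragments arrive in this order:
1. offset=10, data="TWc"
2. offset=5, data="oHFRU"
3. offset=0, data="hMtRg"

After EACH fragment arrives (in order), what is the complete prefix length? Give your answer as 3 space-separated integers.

Answer: 0 0 13

Derivation:
Fragment 1: offset=10 data="TWc" -> buffer=??????????TWc -> prefix_len=0
Fragment 2: offset=5 data="oHFRU" -> buffer=?????oHFRUTWc -> prefix_len=0
Fragment 3: offset=0 data="hMtRg" -> buffer=hMtRgoHFRUTWc -> prefix_len=13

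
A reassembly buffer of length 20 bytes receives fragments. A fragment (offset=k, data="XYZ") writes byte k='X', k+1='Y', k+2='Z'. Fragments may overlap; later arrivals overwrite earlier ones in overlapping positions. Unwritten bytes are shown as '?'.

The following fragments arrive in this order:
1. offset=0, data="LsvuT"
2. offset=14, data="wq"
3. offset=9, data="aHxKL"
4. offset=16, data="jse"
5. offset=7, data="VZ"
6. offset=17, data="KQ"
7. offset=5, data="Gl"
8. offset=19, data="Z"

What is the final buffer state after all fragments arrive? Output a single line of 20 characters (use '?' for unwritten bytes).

Answer: LsvuTGlVZaHxKLwqjKQZ

Derivation:
Fragment 1: offset=0 data="LsvuT" -> buffer=LsvuT???????????????
Fragment 2: offset=14 data="wq" -> buffer=LsvuT?????????wq????
Fragment 3: offset=9 data="aHxKL" -> buffer=LsvuT????aHxKLwq????
Fragment 4: offset=16 data="jse" -> buffer=LsvuT????aHxKLwqjse?
Fragment 5: offset=7 data="VZ" -> buffer=LsvuT??VZaHxKLwqjse?
Fragment 6: offset=17 data="KQ" -> buffer=LsvuT??VZaHxKLwqjKQ?
Fragment 7: offset=5 data="Gl" -> buffer=LsvuTGlVZaHxKLwqjKQ?
Fragment 8: offset=19 data="Z" -> buffer=LsvuTGlVZaHxKLwqjKQZ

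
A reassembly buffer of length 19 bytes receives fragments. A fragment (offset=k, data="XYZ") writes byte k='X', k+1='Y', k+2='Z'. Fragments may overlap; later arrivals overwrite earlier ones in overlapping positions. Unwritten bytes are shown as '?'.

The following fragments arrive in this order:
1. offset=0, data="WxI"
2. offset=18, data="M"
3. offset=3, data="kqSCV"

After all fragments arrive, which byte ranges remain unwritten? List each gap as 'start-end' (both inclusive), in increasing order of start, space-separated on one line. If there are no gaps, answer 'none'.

Answer: 8-17

Derivation:
Fragment 1: offset=0 len=3
Fragment 2: offset=18 len=1
Fragment 3: offset=3 len=5
Gaps: 8-17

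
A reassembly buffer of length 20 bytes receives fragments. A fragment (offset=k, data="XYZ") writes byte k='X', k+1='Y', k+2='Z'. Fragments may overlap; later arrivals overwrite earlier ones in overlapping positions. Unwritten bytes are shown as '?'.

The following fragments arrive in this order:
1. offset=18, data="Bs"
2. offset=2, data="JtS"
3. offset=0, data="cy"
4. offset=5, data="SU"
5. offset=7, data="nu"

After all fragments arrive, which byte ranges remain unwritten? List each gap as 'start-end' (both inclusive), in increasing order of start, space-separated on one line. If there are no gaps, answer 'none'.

Answer: 9-17

Derivation:
Fragment 1: offset=18 len=2
Fragment 2: offset=2 len=3
Fragment 3: offset=0 len=2
Fragment 4: offset=5 len=2
Fragment 5: offset=7 len=2
Gaps: 9-17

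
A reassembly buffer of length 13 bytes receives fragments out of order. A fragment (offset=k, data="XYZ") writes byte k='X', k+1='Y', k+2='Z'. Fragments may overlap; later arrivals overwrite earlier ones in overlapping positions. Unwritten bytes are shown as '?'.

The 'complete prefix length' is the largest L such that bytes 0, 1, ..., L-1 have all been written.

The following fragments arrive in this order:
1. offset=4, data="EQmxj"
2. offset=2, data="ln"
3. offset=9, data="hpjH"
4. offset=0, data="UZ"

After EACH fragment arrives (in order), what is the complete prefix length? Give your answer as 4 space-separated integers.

Fragment 1: offset=4 data="EQmxj" -> buffer=????EQmxj???? -> prefix_len=0
Fragment 2: offset=2 data="ln" -> buffer=??lnEQmxj???? -> prefix_len=0
Fragment 3: offset=9 data="hpjH" -> buffer=??lnEQmxjhpjH -> prefix_len=0
Fragment 4: offset=0 data="UZ" -> buffer=UZlnEQmxjhpjH -> prefix_len=13

Answer: 0 0 0 13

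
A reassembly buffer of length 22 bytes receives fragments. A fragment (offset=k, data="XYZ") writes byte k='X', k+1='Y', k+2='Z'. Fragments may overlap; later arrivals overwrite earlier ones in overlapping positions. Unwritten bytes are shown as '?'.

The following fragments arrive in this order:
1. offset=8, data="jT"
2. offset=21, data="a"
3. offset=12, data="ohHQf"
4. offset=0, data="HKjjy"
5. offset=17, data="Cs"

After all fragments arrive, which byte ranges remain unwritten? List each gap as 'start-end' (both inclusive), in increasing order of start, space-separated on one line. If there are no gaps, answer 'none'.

Fragment 1: offset=8 len=2
Fragment 2: offset=21 len=1
Fragment 3: offset=12 len=5
Fragment 4: offset=0 len=5
Fragment 5: offset=17 len=2
Gaps: 5-7 10-11 19-20

Answer: 5-7 10-11 19-20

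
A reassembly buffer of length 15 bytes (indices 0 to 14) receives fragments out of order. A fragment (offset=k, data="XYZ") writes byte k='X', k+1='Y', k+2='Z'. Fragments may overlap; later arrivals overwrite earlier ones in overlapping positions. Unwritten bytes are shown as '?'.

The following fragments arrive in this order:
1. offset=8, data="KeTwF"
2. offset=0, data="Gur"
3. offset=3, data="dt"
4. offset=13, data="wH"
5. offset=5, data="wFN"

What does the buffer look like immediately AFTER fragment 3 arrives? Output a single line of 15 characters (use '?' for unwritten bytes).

Answer: Gurdt???KeTwF??

Derivation:
Fragment 1: offset=8 data="KeTwF" -> buffer=????????KeTwF??
Fragment 2: offset=0 data="Gur" -> buffer=Gur?????KeTwF??
Fragment 3: offset=3 data="dt" -> buffer=Gurdt???KeTwF??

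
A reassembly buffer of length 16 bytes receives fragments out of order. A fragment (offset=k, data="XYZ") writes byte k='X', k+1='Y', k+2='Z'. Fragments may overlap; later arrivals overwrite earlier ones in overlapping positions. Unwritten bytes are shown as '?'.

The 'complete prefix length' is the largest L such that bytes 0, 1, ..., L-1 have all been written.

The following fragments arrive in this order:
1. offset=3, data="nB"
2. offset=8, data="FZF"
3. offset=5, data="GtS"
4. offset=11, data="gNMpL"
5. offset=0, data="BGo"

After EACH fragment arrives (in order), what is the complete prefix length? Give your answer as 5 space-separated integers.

Fragment 1: offset=3 data="nB" -> buffer=???nB??????????? -> prefix_len=0
Fragment 2: offset=8 data="FZF" -> buffer=???nB???FZF????? -> prefix_len=0
Fragment 3: offset=5 data="GtS" -> buffer=???nBGtSFZF????? -> prefix_len=0
Fragment 4: offset=11 data="gNMpL" -> buffer=???nBGtSFZFgNMpL -> prefix_len=0
Fragment 5: offset=0 data="BGo" -> buffer=BGonBGtSFZFgNMpL -> prefix_len=16

Answer: 0 0 0 0 16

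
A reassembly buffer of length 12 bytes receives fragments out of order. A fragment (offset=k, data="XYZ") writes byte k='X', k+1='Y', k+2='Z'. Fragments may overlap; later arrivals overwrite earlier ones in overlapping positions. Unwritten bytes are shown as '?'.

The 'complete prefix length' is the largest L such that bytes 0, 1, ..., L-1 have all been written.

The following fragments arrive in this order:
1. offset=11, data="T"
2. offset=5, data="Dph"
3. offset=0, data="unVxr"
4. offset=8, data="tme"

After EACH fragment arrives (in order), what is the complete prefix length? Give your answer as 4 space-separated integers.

Answer: 0 0 8 12

Derivation:
Fragment 1: offset=11 data="T" -> buffer=???????????T -> prefix_len=0
Fragment 2: offset=5 data="Dph" -> buffer=?????Dph???T -> prefix_len=0
Fragment 3: offset=0 data="unVxr" -> buffer=unVxrDph???T -> prefix_len=8
Fragment 4: offset=8 data="tme" -> buffer=unVxrDphtmeT -> prefix_len=12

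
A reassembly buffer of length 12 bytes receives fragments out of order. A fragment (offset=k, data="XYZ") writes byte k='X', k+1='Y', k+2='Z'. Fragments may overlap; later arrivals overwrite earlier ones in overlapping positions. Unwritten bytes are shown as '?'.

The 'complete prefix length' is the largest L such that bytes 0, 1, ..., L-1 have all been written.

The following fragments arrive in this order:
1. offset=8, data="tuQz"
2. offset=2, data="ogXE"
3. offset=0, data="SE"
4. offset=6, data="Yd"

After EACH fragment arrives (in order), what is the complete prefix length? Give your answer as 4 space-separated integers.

Fragment 1: offset=8 data="tuQz" -> buffer=????????tuQz -> prefix_len=0
Fragment 2: offset=2 data="ogXE" -> buffer=??ogXE??tuQz -> prefix_len=0
Fragment 3: offset=0 data="SE" -> buffer=SEogXE??tuQz -> prefix_len=6
Fragment 4: offset=6 data="Yd" -> buffer=SEogXEYdtuQz -> prefix_len=12

Answer: 0 0 6 12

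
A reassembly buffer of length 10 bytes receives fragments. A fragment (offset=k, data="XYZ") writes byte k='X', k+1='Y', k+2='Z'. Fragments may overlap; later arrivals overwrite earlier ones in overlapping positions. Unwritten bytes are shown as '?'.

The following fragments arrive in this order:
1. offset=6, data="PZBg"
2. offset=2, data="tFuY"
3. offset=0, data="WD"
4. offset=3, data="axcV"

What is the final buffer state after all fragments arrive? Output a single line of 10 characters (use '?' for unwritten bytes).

Answer: WDtaxcVZBg

Derivation:
Fragment 1: offset=6 data="PZBg" -> buffer=??????PZBg
Fragment 2: offset=2 data="tFuY" -> buffer=??tFuYPZBg
Fragment 3: offset=0 data="WD" -> buffer=WDtFuYPZBg
Fragment 4: offset=3 data="axcV" -> buffer=WDtaxcVZBg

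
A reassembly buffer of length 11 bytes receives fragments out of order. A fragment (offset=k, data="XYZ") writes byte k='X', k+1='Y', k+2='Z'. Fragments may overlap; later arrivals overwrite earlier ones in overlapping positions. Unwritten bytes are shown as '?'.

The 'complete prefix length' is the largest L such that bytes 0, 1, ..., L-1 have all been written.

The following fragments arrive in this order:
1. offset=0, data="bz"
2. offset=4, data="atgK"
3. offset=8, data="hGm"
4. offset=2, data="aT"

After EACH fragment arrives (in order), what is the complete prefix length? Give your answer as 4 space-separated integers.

Answer: 2 2 2 11

Derivation:
Fragment 1: offset=0 data="bz" -> buffer=bz????????? -> prefix_len=2
Fragment 2: offset=4 data="atgK" -> buffer=bz??atgK??? -> prefix_len=2
Fragment 3: offset=8 data="hGm" -> buffer=bz??atgKhGm -> prefix_len=2
Fragment 4: offset=2 data="aT" -> buffer=bzaTatgKhGm -> prefix_len=11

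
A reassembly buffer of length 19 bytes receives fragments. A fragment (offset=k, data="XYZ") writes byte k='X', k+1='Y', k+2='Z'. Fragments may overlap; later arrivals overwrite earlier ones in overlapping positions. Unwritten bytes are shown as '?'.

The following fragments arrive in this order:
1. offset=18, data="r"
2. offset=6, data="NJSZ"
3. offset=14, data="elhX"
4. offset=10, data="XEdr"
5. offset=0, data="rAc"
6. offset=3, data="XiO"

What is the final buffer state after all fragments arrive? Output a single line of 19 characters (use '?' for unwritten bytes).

Fragment 1: offset=18 data="r" -> buffer=??????????????????r
Fragment 2: offset=6 data="NJSZ" -> buffer=??????NJSZ????????r
Fragment 3: offset=14 data="elhX" -> buffer=??????NJSZ????elhXr
Fragment 4: offset=10 data="XEdr" -> buffer=??????NJSZXEdrelhXr
Fragment 5: offset=0 data="rAc" -> buffer=rAc???NJSZXEdrelhXr
Fragment 6: offset=3 data="XiO" -> buffer=rAcXiONJSZXEdrelhXr

Answer: rAcXiONJSZXEdrelhXr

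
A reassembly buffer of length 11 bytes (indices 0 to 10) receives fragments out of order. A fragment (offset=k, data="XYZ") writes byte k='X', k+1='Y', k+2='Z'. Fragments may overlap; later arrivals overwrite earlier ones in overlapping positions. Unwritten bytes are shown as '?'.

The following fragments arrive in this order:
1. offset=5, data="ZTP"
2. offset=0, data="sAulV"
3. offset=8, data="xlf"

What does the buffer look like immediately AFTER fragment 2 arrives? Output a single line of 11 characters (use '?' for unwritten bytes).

Fragment 1: offset=5 data="ZTP" -> buffer=?????ZTP???
Fragment 2: offset=0 data="sAulV" -> buffer=sAulVZTP???

Answer: sAulVZTP???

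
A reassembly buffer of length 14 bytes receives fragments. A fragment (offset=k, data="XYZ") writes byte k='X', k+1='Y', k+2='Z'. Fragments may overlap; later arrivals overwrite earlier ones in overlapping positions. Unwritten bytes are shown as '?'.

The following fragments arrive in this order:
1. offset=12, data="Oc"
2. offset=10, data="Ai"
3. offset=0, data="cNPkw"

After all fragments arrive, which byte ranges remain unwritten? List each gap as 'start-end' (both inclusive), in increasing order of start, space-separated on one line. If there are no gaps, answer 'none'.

Answer: 5-9

Derivation:
Fragment 1: offset=12 len=2
Fragment 2: offset=10 len=2
Fragment 3: offset=0 len=5
Gaps: 5-9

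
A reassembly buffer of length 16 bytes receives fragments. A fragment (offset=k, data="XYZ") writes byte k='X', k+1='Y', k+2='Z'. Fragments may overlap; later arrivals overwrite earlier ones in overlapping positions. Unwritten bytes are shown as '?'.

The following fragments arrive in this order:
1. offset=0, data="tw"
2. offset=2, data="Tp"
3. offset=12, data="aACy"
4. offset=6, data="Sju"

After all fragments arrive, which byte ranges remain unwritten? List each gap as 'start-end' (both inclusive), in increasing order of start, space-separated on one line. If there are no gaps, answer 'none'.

Fragment 1: offset=0 len=2
Fragment 2: offset=2 len=2
Fragment 3: offset=12 len=4
Fragment 4: offset=6 len=3
Gaps: 4-5 9-11

Answer: 4-5 9-11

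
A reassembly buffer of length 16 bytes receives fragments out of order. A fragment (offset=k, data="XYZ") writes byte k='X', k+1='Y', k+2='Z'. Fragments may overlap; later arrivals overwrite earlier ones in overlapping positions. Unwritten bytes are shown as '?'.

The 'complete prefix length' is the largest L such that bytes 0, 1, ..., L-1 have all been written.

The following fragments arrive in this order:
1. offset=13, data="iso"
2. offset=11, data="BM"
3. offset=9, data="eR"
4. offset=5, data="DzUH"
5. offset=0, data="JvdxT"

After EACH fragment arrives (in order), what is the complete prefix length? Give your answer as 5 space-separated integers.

Answer: 0 0 0 0 16

Derivation:
Fragment 1: offset=13 data="iso" -> buffer=?????????????iso -> prefix_len=0
Fragment 2: offset=11 data="BM" -> buffer=???????????BMiso -> prefix_len=0
Fragment 3: offset=9 data="eR" -> buffer=?????????eRBMiso -> prefix_len=0
Fragment 4: offset=5 data="DzUH" -> buffer=?????DzUHeRBMiso -> prefix_len=0
Fragment 5: offset=0 data="JvdxT" -> buffer=JvdxTDzUHeRBMiso -> prefix_len=16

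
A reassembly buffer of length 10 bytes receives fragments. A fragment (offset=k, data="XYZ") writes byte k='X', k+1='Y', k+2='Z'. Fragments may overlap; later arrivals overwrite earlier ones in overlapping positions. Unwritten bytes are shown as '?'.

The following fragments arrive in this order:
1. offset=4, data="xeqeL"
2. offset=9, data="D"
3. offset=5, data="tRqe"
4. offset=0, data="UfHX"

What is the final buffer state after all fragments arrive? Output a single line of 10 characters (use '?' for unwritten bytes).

Answer: UfHXxtRqeD

Derivation:
Fragment 1: offset=4 data="xeqeL" -> buffer=????xeqeL?
Fragment 2: offset=9 data="D" -> buffer=????xeqeLD
Fragment 3: offset=5 data="tRqe" -> buffer=????xtRqeD
Fragment 4: offset=0 data="UfHX" -> buffer=UfHXxtRqeD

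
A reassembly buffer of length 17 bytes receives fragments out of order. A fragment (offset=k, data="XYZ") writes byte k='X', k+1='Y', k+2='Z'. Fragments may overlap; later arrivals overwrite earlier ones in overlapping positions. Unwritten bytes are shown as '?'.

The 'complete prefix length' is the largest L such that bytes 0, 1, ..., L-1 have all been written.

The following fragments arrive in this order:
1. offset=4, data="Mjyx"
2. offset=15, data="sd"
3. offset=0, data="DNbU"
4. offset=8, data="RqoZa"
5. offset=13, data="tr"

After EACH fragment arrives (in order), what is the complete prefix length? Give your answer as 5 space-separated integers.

Answer: 0 0 8 13 17

Derivation:
Fragment 1: offset=4 data="Mjyx" -> buffer=????Mjyx????????? -> prefix_len=0
Fragment 2: offset=15 data="sd" -> buffer=????Mjyx???????sd -> prefix_len=0
Fragment 3: offset=0 data="DNbU" -> buffer=DNbUMjyx???????sd -> prefix_len=8
Fragment 4: offset=8 data="RqoZa" -> buffer=DNbUMjyxRqoZa??sd -> prefix_len=13
Fragment 5: offset=13 data="tr" -> buffer=DNbUMjyxRqoZatrsd -> prefix_len=17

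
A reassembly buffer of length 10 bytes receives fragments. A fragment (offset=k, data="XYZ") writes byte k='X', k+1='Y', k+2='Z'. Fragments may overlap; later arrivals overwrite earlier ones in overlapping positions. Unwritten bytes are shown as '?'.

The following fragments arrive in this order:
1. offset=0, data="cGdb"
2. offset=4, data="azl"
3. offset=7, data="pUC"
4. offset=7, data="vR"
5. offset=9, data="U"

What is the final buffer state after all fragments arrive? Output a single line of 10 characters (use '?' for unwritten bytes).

Answer: cGdbazlvRU

Derivation:
Fragment 1: offset=0 data="cGdb" -> buffer=cGdb??????
Fragment 2: offset=4 data="azl" -> buffer=cGdbazl???
Fragment 3: offset=7 data="pUC" -> buffer=cGdbazlpUC
Fragment 4: offset=7 data="vR" -> buffer=cGdbazlvRC
Fragment 5: offset=9 data="U" -> buffer=cGdbazlvRU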